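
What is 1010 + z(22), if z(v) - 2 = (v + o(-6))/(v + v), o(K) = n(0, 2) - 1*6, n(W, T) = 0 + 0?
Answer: 11136/11 ≈ 1012.4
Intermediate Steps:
n(W, T) = 0
o(K) = -6 (o(K) = 0 - 1*6 = 0 - 6 = -6)
z(v) = 2 + (-6 + v)/(2*v) (z(v) = 2 + (v - 6)/(v + v) = 2 + (-6 + v)/((2*v)) = 2 + (-6 + v)*(1/(2*v)) = 2 + (-6 + v)/(2*v))
1010 + z(22) = 1010 + (5/2 - 3/22) = 1010 + 26/11 = 11136/11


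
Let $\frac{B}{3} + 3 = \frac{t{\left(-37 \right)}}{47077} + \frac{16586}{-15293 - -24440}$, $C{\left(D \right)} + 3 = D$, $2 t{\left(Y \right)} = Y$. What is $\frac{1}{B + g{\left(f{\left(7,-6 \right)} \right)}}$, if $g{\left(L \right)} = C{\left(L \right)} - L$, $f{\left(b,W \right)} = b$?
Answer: $- \frac{287075546}{1883606747} \approx -0.15241$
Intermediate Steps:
$t{\left(Y \right)} = \frac{Y}{2}$
$C{\left(D \right)} = -3 + D$
$B = - \frac{1022380109}{287075546}$ ($B = -9 + 3 \left(\frac{\frac{1}{2} \left(-37\right)}{47077} + \frac{16586}{-15293 - -24440}\right) = -9 + 3 \left(\left(- \frac{37}{2}\right) \frac{1}{47077} + \frac{16586}{-15293 + 24440}\right) = -9 + 3 \left(- \frac{37}{94154} + \frac{16586}{9147}\right) = -9 + 3 \cdot \frac{1561299805}{861226638} = -9 + \frac{1561299805}{287075546} = - \frac{1022380109}{287075546} \approx -3.5614$)
$g{\left(L \right)} = -3$ ($g{\left(L \right)} = \left(-3 + L\right) - L = -3$)
$\frac{1}{B + g{\left(f{\left(7,-6 \right)} \right)}} = \frac{1}{- \frac{1022380109}{287075546} - 3} = \frac{1}{- \frac{1883606747}{287075546}} = - \frac{287075546}{1883606747}$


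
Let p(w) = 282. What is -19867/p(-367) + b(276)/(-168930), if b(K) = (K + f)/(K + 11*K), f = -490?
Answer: -926292512531/13148159760 ≈ -70.450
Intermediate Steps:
b(K) = (-490 + K)/(12*K) (b(K) = (K - 490)/(K + 11*K) = (-490 + K)/((12*K)) = (-490 + K)*(1/(12*K)) = (-490 + K)/(12*K))
-19867/p(-367) + b(276)/(-168930) = -19867/282 + ((1/12)*(-490 + 276)/276)/(-168930) = -19867*1/282 + ((1/12)*(1/276)*(-214))*(-1/168930) = -19867/282 - 107/1656*(-1/168930) = -19867/282 + 107/279748080 = -926292512531/13148159760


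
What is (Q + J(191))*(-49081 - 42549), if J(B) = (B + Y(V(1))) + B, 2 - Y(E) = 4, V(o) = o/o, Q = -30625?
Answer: 2771349350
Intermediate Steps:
V(o) = 1
Y(E) = -2 (Y(E) = 2 - 1*4 = 2 - 4 = -2)
J(B) = -2 + 2*B (J(B) = (B - 2) + B = (-2 + B) + B = -2 + 2*B)
(Q + J(191))*(-49081 - 42549) = (-30625 + (-2 + 2*191))*(-49081 - 42549) = (-30625 + (-2 + 382))*(-91630) = (-30625 + 380)*(-91630) = -30245*(-91630) = 2771349350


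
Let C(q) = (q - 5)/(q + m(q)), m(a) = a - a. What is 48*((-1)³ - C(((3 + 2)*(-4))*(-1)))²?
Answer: 147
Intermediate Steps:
m(a) = 0
C(q) = (-5 + q)/q (C(q) = (q - 5)/(q + 0) = (-5 + q)/q)
48*((-1)³ - C(((3 + 2)*(-4))*(-1)))² = 48*((-1)³ - (-5 + ((3 + 2)*(-4))*(-1))/(((3 + 2)*(-4))*(-1)))² = 48*(-1 - (-5 + (5*(-4))*(-1))/((5*(-4))*(-1)))² = 48*(-1 - (-5 - 20*(-1))/((-20*(-1))))² = 48*(-1 - (-5 + 20)/20)² = 48*(-1 - 15/20)² = 48*(-1 - 1*¾)² = 48*(-1 - ¾)² = 48*(-7/4)² = 48*(49/16) = 147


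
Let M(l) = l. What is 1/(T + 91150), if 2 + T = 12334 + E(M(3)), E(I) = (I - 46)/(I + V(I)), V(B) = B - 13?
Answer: 7/724417 ≈ 9.6629e-6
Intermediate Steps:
V(B) = -13 + B
E(I) = (-46 + I)/(-13 + 2*I) (E(I) = (I - 46)/(I + (-13 + I)) = (-46 + I)/(-13 + 2*I))
T = 86367/7 (T = -2 + (12334 + (-46 + 3)/(-13 + 2*3)) = -2 + (12334 - 43/(-13 + 6)) = -2 + (12334 - 43/(-7)) = -2 + (12334 - ⅐*(-43)) = -2 + (12334 + 43/7) = -2 + 86381/7 = 86367/7 ≈ 12338.)
1/(T + 91150) = 1/(86367/7 + 91150) = 1/(724417/7) = 7/724417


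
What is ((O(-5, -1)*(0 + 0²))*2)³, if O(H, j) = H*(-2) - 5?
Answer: 0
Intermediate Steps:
O(H, j) = -5 - 2*H (O(H, j) = -2*H - 5 = -5 - 2*H)
((O(-5, -1)*(0 + 0²))*2)³ = (((-5 - 2*(-5))*(0 + 0²))*2)³ = (((-5 + 10)*(0 + 0))*2)³ = ((5*0)*2)³ = (0*2)³ = 0³ = 0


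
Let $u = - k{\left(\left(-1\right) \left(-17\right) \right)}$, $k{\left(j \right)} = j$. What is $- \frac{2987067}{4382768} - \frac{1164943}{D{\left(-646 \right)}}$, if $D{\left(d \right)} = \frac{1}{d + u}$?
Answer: $\frac{3385062457187445}{4382768} \approx 7.7236 \cdot 10^{8}$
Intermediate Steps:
$u = -17$ ($u = - \left(-1\right) \left(-17\right) = \left(-1\right) 17 = -17$)
$D{\left(d \right)} = \frac{1}{-17 + d}$ ($D{\left(d \right)} = \frac{1}{d - 17} = \frac{1}{-17 + d}$)
$- \frac{2987067}{4382768} - \frac{1164943}{D{\left(-646 \right)}} = - \frac{2987067}{4382768} - \frac{1164943}{\frac{1}{-17 - 646}} = \left(-2987067\right) \frac{1}{4382768} - \frac{1164943}{\frac{1}{-663}} = - \frac{2987067}{4382768} - \frac{1164943}{- \frac{1}{663}} = - \frac{2987067}{4382768} - -772357209 = - \frac{2987067}{4382768} + 772357209 = \frac{3385062457187445}{4382768}$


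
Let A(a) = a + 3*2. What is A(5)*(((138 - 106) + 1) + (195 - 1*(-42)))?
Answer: 2970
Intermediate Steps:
A(a) = 6 + a (A(a) = a + 6 = 6 + a)
A(5)*(((138 - 106) + 1) + (195 - 1*(-42))) = (6 + 5)*(((138 - 106) + 1) + (195 - 1*(-42))) = 11*((32 + 1) + (195 + 42)) = 11*(33 + 237) = 11*270 = 2970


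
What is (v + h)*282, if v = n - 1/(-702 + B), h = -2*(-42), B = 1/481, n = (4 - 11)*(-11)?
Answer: 15330620364/337661 ≈ 45402.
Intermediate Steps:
n = 77 (n = -7*(-11) = 77)
B = 1/481 ≈ 0.0020790
h = 84
v = 26000378/337661 (v = 77 - 1/(-702 + 1/481) = 77 - 1/(-337661/481) = 77 - 1*(-481/337661) = 77 + 481/337661 = 26000378/337661 ≈ 77.001)
(v + h)*282 = (26000378/337661 + 84)*282 = (54363902/337661)*282 = 15330620364/337661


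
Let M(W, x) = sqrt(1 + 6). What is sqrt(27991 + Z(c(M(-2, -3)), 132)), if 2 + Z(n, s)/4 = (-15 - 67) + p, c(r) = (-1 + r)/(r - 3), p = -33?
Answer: sqrt(27523) ≈ 165.90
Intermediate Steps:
M(W, x) = sqrt(7)
c(r) = (-1 + r)/(-3 + r)
Z(n, s) = -468 (Z(n, s) = -8 + 4*((-15 - 67) - 33) = -8 + 4*(-82 - 33) = -8 + 4*(-115) = -8 - 460 = -468)
sqrt(27991 + Z(c(M(-2, -3)), 132)) = sqrt(27991 - 468) = sqrt(27523)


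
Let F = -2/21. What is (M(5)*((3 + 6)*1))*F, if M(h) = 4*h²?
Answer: -600/7 ≈ -85.714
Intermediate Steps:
F = -2/21 (F = -2*1/21 = -2/21 ≈ -0.095238)
(M(5)*((3 + 6)*1))*F = ((4*5²)*((3 + 6)*1))*(-2/21) = ((4*25)*(9*1))*(-2/21) = (100*9)*(-2/21) = 900*(-2/21) = -600/7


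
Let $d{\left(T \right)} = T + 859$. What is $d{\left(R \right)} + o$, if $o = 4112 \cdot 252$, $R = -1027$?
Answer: $1036056$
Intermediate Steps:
$o = 1036224$
$d{\left(T \right)} = 859 + T$
$d{\left(R \right)} + o = \left(859 - 1027\right) + 1036224 = -168 + 1036224 = 1036056$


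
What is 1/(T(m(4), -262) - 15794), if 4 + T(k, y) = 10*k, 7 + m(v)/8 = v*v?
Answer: -1/15078 ≈ -6.6322e-5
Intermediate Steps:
m(v) = -56 + 8*v² (m(v) = -56 + 8*(v*v) = -56 + 8*v²)
T(k, y) = -4 + 10*k
1/(T(m(4), -262) - 15794) = 1/((-4 + 10*(-56 + 8*4²)) - 15794) = 1/((-4 + 10*(-56 + 8*16)) - 15794) = 1/((-4 + 10*(-56 + 128)) - 15794) = 1/((-4 + 10*72) - 15794) = 1/((-4 + 720) - 15794) = 1/(716 - 15794) = 1/(-15078) = -1/15078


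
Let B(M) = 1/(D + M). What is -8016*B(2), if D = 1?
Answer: -2672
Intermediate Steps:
B(M) = 1/(1 + M)
-8016*B(2) = -8016/(1 + 2) = -8016/3 = -8016*1/3 = -2672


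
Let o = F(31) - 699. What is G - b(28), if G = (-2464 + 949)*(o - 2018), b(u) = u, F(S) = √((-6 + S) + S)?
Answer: 4116227 - 3030*√14 ≈ 4.1049e+6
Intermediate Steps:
F(S) = √(-6 + 2*S)
o = -699 + 2*√14 (o = √(-6 + 2*31) - 699 = √(-6 + 62) - 699 = √56 - 699 = 2*√14 - 699 = -699 + 2*√14 ≈ -691.52)
G = 4116255 - 3030*√14 (G = (-2464 + 949)*((-699 + 2*√14) - 2018) = -1515*(-2717 + 2*√14) = 4116255 - 3030*√14 ≈ 4.1049e+6)
G - b(28) = (4116255 - 3030*√14) - 1*28 = (4116255 - 3030*√14) - 28 = 4116227 - 3030*√14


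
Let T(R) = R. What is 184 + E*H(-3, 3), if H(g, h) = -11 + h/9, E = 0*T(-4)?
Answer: 184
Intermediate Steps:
E = 0 (E = 0*(-4) = 0)
H(g, h) = -11 + h/9 (H(g, h) = -11 + h*(⅑) = -11 + h/9)
184 + E*H(-3, 3) = 184 + 0*(-11 + (⅑)*3) = 184 + 0*(-11 + ⅓) = 184 + 0*(-32/3) = 184 + 0 = 184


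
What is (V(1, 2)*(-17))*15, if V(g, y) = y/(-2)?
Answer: 255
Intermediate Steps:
V(g, y) = -y/2 (V(g, y) = y*(-1/2) = -y/2)
(V(1, 2)*(-17))*15 = (-1/2*2*(-17))*15 = -1*(-17)*15 = 17*15 = 255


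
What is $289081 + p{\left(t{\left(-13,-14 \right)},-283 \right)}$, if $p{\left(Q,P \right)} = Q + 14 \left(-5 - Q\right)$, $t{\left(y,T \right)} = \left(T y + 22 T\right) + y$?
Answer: $290818$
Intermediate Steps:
$t{\left(y,T \right)} = y + 22 T + T y$ ($t{\left(y,T \right)} = \left(22 T + T y\right) + y = y + 22 T + T y$)
$p{\left(Q,P \right)} = -70 - 13 Q$ ($p{\left(Q,P \right)} = Q - \left(70 + 14 Q\right) = -70 - 13 Q$)
$289081 + p{\left(t{\left(-13,-14 \right)},-283 \right)} = 289081 - \left(70 + 13 \left(-13 + 22 \left(-14\right) - -182\right)\right) = 289081 - \left(70 + 13 \left(-13 - 308 + 182\right)\right) = 289081 - -1737 = 289081 + \left(-70 + 1807\right) = 289081 + 1737 = 290818$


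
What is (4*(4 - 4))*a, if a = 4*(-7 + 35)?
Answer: 0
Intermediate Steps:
a = 112 (a = 4*28 = 112)
(4*(4 - 4))*a = (4*(4 - 4))*112 = (4*0)*112 = 0*112 = 0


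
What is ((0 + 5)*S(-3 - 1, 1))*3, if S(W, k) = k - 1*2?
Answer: -15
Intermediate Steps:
S(W, k) = -2 + k (S(W, k) = k - 2 = -2 + k)
((0 + 5)*S(-3 - 1, 1))*3 = ((0 + 5)*(-2 + 1))*3 = (5*(-1))*3 = -5*3 = -15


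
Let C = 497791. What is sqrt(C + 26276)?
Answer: sqrt(524067) ≈ 723.92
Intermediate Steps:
sqrt(C + 26276) = sqrt(497791 + 26276) = sqrt(524067)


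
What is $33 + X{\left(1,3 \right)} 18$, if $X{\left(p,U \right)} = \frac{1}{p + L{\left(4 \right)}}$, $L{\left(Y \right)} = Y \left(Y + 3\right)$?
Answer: $\frac{975}{29} \approx 33.621$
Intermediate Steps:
$L{\left(Y \right)} = Y \left(3 + Y\right)$
$X{\left(p,U \right)} = \frac{1}{28 + p}$ ($X{\left(p,U \right)} = \frac{1}{p + 4 \left(3 + 4\right)} = \frac{1}{p + 4 \cdot 7} = \frac{1}{p + 28} = \frac{1}{28 + p}$)
$33 + X{\left(1,3 \right)} 18 = 33 + \frac{1}{28 + 1} \cdot 18 = 33 + \frac{1}{29} \cdot 18 = 33 + \frac{18}{29} = \frac{975}{29}$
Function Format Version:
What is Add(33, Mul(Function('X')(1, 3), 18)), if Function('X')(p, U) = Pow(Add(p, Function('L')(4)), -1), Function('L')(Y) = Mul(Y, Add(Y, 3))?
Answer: Rational(975, 29) ≈ 33.621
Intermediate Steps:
Function('L')(Y) = Mul(Y, Add(3, Y))
Function('X')(p, U) = Pow(Add(28, p), -1) (Function('X')(p, U) = Pow(Add(p, Mul(4, Add(3, 4))), -1) = Pow(Add(p, Mul(4, 7)), -1) = Pow(Add(p, 28), -1) = Pow(Add(28, p), -1))
Add(33, Mul(Function('X')(1, 3), 18)) = Add(33, Mul(Pow(Add(28, 1), -1), 18)) = Add(33, Mul(Pow(29, -1), 18)) = Add(33, Mul(Rational(1, 29), 18)) = Add(33, Rational(18, 29)) = Rational(975, 29)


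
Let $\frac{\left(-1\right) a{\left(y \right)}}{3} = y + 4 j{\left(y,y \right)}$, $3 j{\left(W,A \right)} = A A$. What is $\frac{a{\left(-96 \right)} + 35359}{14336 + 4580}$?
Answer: $- \frac{1217}{18916} \approx -0.064337$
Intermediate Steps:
$j{\left(W,A \right)} = \frac{A^{2}}{3}$ ($j{\left(W,A \right)} = \frac{A A}{3} = \frac{A^{2}}{3}$)
$a{\left(y \right)} = - 4 y^{2} - 3 y$ ($a{\left(y \right)} = - 3 \left(y + 4 \frac{y^{2}}{3}\right) = - 3 \left(y + \frac{4 y^{2}}{3}\right) = - 4 y^{2} - 3 y$)
$\frac{a{\left(-96 \right)} + 35359}{14336 + 4580} = \frac{- 96 \left(-3 - -384\right) + 35359}{14336 + 4580} = \frac{- 96 \left(-3 + 384\right) + 35359}{18916} = \left(\left(-96\right) 381 + 35359\right) \frac{1}{18916} = \left(-36576 + 35359\right) \frac{1}{18916} = \left(-1217\right) \frac{1}{18916} = - \frac{1217}{18916}$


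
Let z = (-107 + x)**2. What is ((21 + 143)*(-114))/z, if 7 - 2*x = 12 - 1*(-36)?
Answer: -24928/21675 ≈ -1.1501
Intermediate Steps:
x = -41/2 (x = 7/2 - (12 - 1*(-36))/2 = 7/2 - (12 + 36)/2 = 7/2 - 1/2*48 = 7/2 - 24 = -41/2 ≈ -20.500)
z = 65025/4 (z = (-107 - 41/2)**2 = (-255/2)**2 = 65025/4 ≈ 16256.)
((21 + 143)*(-114))/z = ((21 + 143)*(-114))/(65025/4) = (164*(-114))*(4/65025) = -18696*4/65025 = -24928/21675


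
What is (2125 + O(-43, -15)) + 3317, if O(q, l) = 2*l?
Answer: 5412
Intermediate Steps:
(2125 + O(-43, -15)) + 3317 = (2125 + 2*(-15)) + 3317 = (2125 - 30) + 3317 = 2095 + 3317 = 5412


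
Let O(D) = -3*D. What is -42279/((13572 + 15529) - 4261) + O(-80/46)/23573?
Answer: -332171089/195184440 ≈ -1.7018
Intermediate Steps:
-42279/((13572 + 15529) - 4261) + O(-80/46)/23573 = -42279/((13572 + 15529) - 4261) - (-240)/46/23573 = -42279/(29101 - 4261) - (-240)/46*(1/23573) = -42279/24840 - 3*(-40/23)*(1/23573) = -42279*1/24840 + (120/23)*(1/23573) = -14093/8280 + 120/542179 = -332171089/195184440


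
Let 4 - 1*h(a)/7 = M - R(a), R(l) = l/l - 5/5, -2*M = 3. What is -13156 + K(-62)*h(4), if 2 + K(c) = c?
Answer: -15620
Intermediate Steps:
M = -3/2 (M = -1/2*3 = -3/2 ≈ -1.5000)
K(c) = -2 + c
R(l) = 0 (R(l) = 1 - 5*1/5 = 1 - 1 = 0)
h(a) = 77/2 (h(a) = 28 - 7*(-3/2 - 1*0) = 28 - 7*(-3/2 + 0) = 28 - 7*(-3/2) = 28 + 21/2 = 77/2)
-13156 + K(-62)*h(4) = -13156 + (-2 - 62)*(77/2) = -13156 - 64*77/2 = -13156 - 2464 = -15620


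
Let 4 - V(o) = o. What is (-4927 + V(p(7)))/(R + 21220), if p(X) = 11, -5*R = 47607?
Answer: -24670/58493 ≈ -0.42176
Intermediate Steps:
R = -47607/5 (R = -1/5*47607 = -47607/5 ≈ -9521.4)
V(o) = 4 - o
(-4927 + V(p(7)))/(R + 21220) = (-4927 + (4 - 1*11))/(-47607/5 + 21220) = (-4927 + (4 - 11))/(58493/5) = (-4927 - 7)*(5/58493) = -4934*5/58493 = -24670/58493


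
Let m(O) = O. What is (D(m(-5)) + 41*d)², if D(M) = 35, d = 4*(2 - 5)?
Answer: 208849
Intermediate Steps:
d = -12 (d = 4*(-3) = -12)
(D(m(-5)) + 41*d)² = (35 + 41*(-12))² = (35 - 492)² = (-457)² = 208849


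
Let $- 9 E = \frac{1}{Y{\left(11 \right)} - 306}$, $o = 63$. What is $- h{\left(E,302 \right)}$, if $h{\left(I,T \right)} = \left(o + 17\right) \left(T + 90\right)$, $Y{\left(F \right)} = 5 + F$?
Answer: $-31360$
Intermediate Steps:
$E = \frac{1}{2610}$ ($E = - \frac{1}{9 \left(\left(5 + 11\right) - 306\right)} = - \frac{1}{9 \left(16 - 306\right)} = - \frac{1}{9 \left(-290\right)} = \left(- \frac{1}{9}\right) \left(- \frac{1}{290}\right) = \frac{1}{2610} \approx 0.00038314$)
$h{\left(I,T \right)} = 7200 + 80 T$ ($h{\left(I,T \right)} = \left(63 + 17\right) \left(T + 90\right) = 80 \left(90 + T\right) = 7200 + 80 T$)
$- h{\left(E,302 \right)} = - (7200 + 80 \cdot 302) = - (7200 + 24160) = \left(-1\right) 31360 = -31360$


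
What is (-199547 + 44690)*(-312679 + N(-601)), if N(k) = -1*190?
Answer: 48449954733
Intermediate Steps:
N(k) = -190
(-199547 + 44690)*(-312679 + N(-601)) = (-199547 + 44690)*(-312679 - 190) = -154857*(-312869) = 48449954733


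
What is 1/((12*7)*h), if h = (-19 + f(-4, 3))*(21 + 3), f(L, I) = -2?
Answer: -1/42336 ≈ -2.3621e-5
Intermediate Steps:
h = -504 (h = (-19 - 2)*(21 + 3) = -21*24 = -504)
1/((12*7)*h) = 1/((12*7)*(-504)) = 1/(84*(-504)) = 1/(-42336) = -1/42336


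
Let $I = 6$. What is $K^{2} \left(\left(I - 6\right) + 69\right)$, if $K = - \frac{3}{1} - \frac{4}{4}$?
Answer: $1104$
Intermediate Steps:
$K = -4$ ($K = \left(-3\right) 1 - 1 = -3 - 1 = -4$)
$K^{2} \left(\left(I - 6\right) + 69\right) = \left(-4\right)^{2} \left(\left(6 - 6\right) + 69\right) = 16 \left(\left(6 - 6\right) + 69\right) = 16 \left(0 + 69\right) = 16 \cdot 69 = 1104$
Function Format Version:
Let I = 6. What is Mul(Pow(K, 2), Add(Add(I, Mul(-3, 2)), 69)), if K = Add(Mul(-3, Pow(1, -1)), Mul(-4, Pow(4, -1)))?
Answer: 1104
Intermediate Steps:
K = -4 (K = Add(Mul(-3, 1), Mul(-4, Rational(1, 4))) = Add(-3, -1) = -4)
Mul(Pow(K, 2), Add(Add(I, Mul(-3, 2)), 69)) = Mul(Pow(-4, 2), Add(Add(6, Mul(-3, 2)), 69)) = Mul(16, Add(Add(6, -6), 69)) = Mul(16, Add(0, 69)) = Mul(16, 69) = 1104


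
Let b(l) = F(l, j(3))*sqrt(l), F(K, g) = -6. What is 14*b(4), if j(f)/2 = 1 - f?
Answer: -168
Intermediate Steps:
j(f) = 2 - 2*f (j(f) = 2*(1 - f) = 2 - 2*f)
b(l) = -6*sqrt(l)
14*b(4) = 14*(-6*sqrt(4)) = 14*(-6*2) = 14*(-12) = -168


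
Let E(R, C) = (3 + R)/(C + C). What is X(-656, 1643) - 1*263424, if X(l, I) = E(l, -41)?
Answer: -21600115/82 ≈ -2.6342e+5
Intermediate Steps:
E(R, C) = (3 + R)/(2*C) (E(R, C) = (3 + R)/((2*C)) = (3 + R)*(1/(2*C)) = (3 + R)/(2*C))
X(l, I) = -3/82 - l/82 (X(l, I) = (½)*(3 + l)/(-41) = (½)*(-1/41)*(3 + l) = -3/82 - l/82)
X(-656, 1643) - 1*263424 = (-3/82 - 1/82*(-656)) - 1*263424 = (-3/82 + 8) - 263424 = 653/82 - 263424 = -21600115/82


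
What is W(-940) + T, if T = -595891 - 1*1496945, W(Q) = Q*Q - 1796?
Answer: -1211032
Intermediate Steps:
W(Q) = -1796 + Q² (W(Q) = Q² - 1796 = -1796 + Q²)
T = -2092836 (T = -595891 - 1496945 = -2092836)
W(-940) + T = (-1796 + (-940)²) - 2092836 = (-1796 + 883600) - 2092836 = 881804 - 2092836 = -1211032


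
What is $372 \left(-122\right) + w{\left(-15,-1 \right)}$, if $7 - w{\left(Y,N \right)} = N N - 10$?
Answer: $-45368$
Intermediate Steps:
$w{\left(Y,N \right)} = 17 - N^{2}$ ($w{\left(Y,N \right)} = 7 - \left(N N - 10\right) = 7 - \left(N^{2} - 10\right) = 7 - \left(-10 + N^{2}\right) = 17 - N^{2}$)
$372 \left(-122\right) + w{\left(-15,-1 \right)} = 372 \left(-122\right) + \left(17 - \left(-1\right)^{2}\right) = -45384 + \left(17 - 1\right) = -45384 + 16 = -45368$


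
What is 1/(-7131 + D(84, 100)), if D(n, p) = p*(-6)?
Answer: -1/7731 ≈ -0.00012935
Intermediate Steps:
D(n, p) = -6*p
1/(-7131 + D(84, 100)) = 1/(-7131 - 6*100) = 1/(-7131 - 600) = 1/(-7731) = -1/7731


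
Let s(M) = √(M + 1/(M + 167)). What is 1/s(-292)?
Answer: -5*I*√345/1587 ≈ -0.05852*I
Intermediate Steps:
s(M) = √(M + 1/(167 + M))
1/s(-292) = 1/(√((1 - 292*(167 - 292))/(167 - 292))) = 1/(√((1 - 292*(-125))/(-125))) = 1/(√(-(1 + 36500)/125)) = 1/(√(-1/125*36501)) = 1/(√(-36501/125)) = 1/(23*I*√345/25) = -5*I*√345/1587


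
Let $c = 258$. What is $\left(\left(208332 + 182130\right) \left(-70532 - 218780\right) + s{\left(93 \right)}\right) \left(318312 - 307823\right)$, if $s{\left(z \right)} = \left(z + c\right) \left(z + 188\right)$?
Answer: $-1184892439207857$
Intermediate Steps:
$s{\left(z \right)} = \left(188 + z\right) \left(258 + z\right)$ ($s{\left(z \right)} = \left(z + 258\right) \left(z + 188\right) = \left(258 + z\right) \left(188 + z\right) = \left(188 + z\right) \left(258 + z\right)$)
$\left(\left(208332 + 182130\right) \left(-70532 - 218780\right) + s{\left(93 \right)}\right) \left(318312 - 307823\right) = \left(\left(208332 + 182130\right) \left(-70532 - 218780\right) + \left(48504 + 93^{2} + 446 \cdot 93\right)\right) \left(318312 - 307823\right) = \left(390462 \left(-289312\right) + \left(48504 + 8649 + 41478\right)\right) 10489 = \left(-112965342144 + 98631\right) 10489 = \left(-112965243513\right) 10489 = -1184892439207857$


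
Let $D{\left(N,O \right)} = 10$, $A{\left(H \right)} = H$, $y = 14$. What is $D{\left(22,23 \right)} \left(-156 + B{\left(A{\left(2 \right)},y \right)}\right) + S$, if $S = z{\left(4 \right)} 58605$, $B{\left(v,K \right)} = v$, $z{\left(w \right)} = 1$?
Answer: $57065$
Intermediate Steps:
$S = 58605$ ($S = 1 \cdot 58605 = 58605$)
$D{\left(22,23 \right)} \left(-156 + B{\left(A{\left(2 \right)},y \right)}\right) + S = 10 \left(-156 + 2\right) + 58605 = 10 \left(-154\right) + 58605 = -1540 + 58605 = 57065$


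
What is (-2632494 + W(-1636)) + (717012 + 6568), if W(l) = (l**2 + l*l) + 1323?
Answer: 3445401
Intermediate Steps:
W(l) = 1323 + 2*l**2 (W(l) = (l**2 + l**2) + 1323 = 2*l**2 + 1323 = 1323 + 2*l**2)
(-2632494 + W(-1636)) + (717012 + 6568) = (-2632494 + (1323 + 2*(-1636)**2)) + (717012 + 6568) = (-2632494 + (1323 + 2*2676496)) + 723580 = (-2632494 + (1323 + 5352992)) + 723580 = (-2632494 + 5354315) + 723580 = 2721821 + 723580 = 3445401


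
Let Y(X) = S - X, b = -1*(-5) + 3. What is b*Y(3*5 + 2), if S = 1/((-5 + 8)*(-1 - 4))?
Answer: -2048/15 ≈ -136.53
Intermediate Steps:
b = 8 (b = 5 + 3 = 8)
S = -1/15 (S = 1/(3*(-5)) = 1/(-15) = -1/15 ≈ -0.066667)
Y(X) = -1/15 - X
b*Y(3*5 + 2) = 8*(-1/15 - (3*5 + 2)) = 8*(-1/15 - (15 + 2)) = 8*(-1/15 - 1*17) = 8*(-1/15 - 17) = 8*(-256/15) = -2048/15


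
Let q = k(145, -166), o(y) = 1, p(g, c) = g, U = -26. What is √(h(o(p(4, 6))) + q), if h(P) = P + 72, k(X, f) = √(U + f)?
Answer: √(73 + 8*I*√3) ≈ 8.5821 + 0.80729*I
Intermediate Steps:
k(X, f) = √(-26 + f)
q = 8*I*√3 (q = √(-26 - 166) = √(-192) = 8*I*√3 ≈ 13.856*I)
h(P) = 72 + P
√(h(o(p(4, 6))) + q) = √((72 + 1) + 8*I*√3) = √(73 + 8*I*√3)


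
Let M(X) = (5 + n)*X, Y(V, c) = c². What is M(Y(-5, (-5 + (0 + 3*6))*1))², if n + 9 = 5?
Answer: 28561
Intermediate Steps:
n = -4 (n = -9 + 5 = -4)
M(X) = X (M(X) = (5 - 4)*X = 1*X = X)
M(Y(-5, (-5 + (0 + 3*6))*1))² = (((-5 + (0 + 3*6))*1)²)² = (((-5 + (0 + 18))*1)²)² = (((-5 + 18)*1)²)² = ((13*1)²)² = (13²)² = 169² = 28561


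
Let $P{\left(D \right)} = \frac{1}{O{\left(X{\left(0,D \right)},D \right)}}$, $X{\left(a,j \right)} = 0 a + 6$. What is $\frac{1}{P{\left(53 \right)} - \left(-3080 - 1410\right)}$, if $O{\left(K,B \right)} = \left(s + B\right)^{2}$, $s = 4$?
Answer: $\frac{3249}{14588011} \approx 0.00022272$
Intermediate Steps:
$X{\left(a,j \right)} = 6$ ($X{\left(a,j \right)} = 0 + 6 = 6$)
$O{\left(K,B \right)} = \left(4 + B\right)^{2}$
$P{\left(D \right)} = \frac{1}{\left(4 + D\right)^{2}}$
$\frac{1}{P{\left(53 \right)} - \left(-3080 - 1410\right)} = \frac{1}{\frac{1}{\left(4 + 53\right)^{2}} - \left(-3080 - 1410\right)} = \frac{1}{\frac{1}{3249} - -4490} = \frac{1}{\frac{1}{3249} + 4490} = \frac{1}{\frac{14588011}{3249}} = \frac{3249}{14588011}$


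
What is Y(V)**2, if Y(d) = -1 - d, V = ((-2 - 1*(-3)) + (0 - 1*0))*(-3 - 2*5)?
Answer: 144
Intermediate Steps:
V = -13 (V = ((-2 + 3) + (0 + 0))*(-3 - 10) = (1 + 0)*(-13) = 1*(-13) = -13)
Y(V)**2 = (-1 - 1*(-13))**2 = (-1 + 13)**2 = 12**2 = 144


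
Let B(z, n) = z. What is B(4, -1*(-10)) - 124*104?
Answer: -12892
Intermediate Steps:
B(4, -1*(-10)) - 124*104 = 4 - 124*104 = 4 - 12896 = -12892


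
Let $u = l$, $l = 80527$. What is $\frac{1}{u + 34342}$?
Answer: $\frac{1}{114869} \approx 8.7056 \cdot 10^{-6}$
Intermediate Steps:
$u = 80527$
$\frac{1}{u + 34342} = \frac{1}{80527 + 34342} = \frac{1}{114869}$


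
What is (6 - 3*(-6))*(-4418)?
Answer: -106032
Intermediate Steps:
(6 - 3*(-6))*(-4418) = (6 + 18)*(-4418) = 24*(-4418) = -106032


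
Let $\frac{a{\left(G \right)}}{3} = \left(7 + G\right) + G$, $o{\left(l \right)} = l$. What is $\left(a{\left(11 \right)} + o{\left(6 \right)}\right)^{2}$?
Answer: $8649$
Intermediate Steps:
$a{\left(G \right)} = 21 + 6 G$ ($a{\left(G \right)} = 3 \left(\left(7 + G\right) + G\right) = 3 \left(7 + 2 G\right) = 21 + 6 G$)
$\left(a{\left(11 \right)} + o{\left(6 \right)}\right)^{2} = \left(\left(21 + 6 \cdot 11\right) + 6\right)^{2} = \left(\left(21 + 66\right) + 6\right)^{2} = \left(87 + 6\right)^{2} = 93^{2} = 8649$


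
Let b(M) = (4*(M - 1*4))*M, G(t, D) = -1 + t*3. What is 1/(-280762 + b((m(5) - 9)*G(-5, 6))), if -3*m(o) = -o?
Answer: -9/2048138 ≈ -4.3942e-6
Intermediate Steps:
G(t, D) = -1 + 3*t
m(o) = o/3 (m(o) = -(-1)*o/3 = o/3)
b(M) = M*(-16 + 4*M) (b(M) = (4*(M - 4))*M = (4*(-4 + M))*M = (-16 + 4*M)*M = M*(-16 + 4*M))
1/(-280762 + b((m(5) - 9)*G(-5, 6))) = 1/(-280762 + 4*(((⅓)*5 - 9)*(-1 + 3*(-5)))*(-4 + ((⅓)*5 - 9)*(-1 + 3*(-5)))) = 1/(-280762 + 4*((5/3 - 9)*(-1 - 15))*(-4 + (5/3 - 9)*(-1 - 15))) = 1/(-280762 + 4*(-22/3*(-16))*(-4 - 22/3*(-16))) = 1/(-280762 + 4*(352/3)*(-4 + 352/3)) = 1/(-280762 + 4*(352/3)*(340/3)) = 1/(-280762 + 478720/9) = 1/(-2048138/9) = -9/2048138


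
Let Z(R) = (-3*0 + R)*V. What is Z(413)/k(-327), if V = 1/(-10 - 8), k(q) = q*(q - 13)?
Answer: -413/2001240 ≈ -0.00020637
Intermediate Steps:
k(q) = q*(-13 + q)
V = -1/18 (V = 1/(-18) = -1/18 ≈ -0.055556)
Z(R) = -R/18 (Z(R) = (-3*0 + R)*(-1/18) = (0 + R)*(-1/18) = R*(-1/18) = -R/18)
Z(413)/k(-327) = (-1/18*413)/((-327*(-13 - 327))) = -413/(18*((-327*(-340)))) = -413/18/111180 = -413/18*1/111180 = -413/2001240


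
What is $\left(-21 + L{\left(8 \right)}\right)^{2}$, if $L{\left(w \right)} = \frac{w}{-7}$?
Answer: $\frac{24025}{49} \approx 490.31$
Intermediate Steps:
$L{\left(w \right)} = - \frac{w}{7}$ ($L{\left(w \right)} = w \left(- \frac{1}{7}\right) = - \frac{w}{7}$)
$\left(-21 + L{\left(8 \right)}\right)^{2} = \left(-21 - \frac{8}{7}\right)^{2} = \left(- \frac{155}{7}\right)^{2} = \frac{24025}{49}$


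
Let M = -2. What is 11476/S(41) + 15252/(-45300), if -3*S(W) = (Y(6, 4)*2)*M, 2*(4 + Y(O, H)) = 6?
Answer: -32492696/3775 ≈ -8607.3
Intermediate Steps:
Y(O, H) = -1 (Y(O, H) = -4 + (½)*6 = -4 + 3 = -1)
S(W) = -4/3 (S(W) = -(-1*2)*(-2)/3 = -(-2)*(-2)/3 = -⅓*4 = -4/3)
11476/S(41) + 15252/(-45300) = 11476/(-4/3) + 15252/(-45300) = 11476*(-¾) + 15252*(-1/45300) = -8607 - 1271/3775 = -32492696/3775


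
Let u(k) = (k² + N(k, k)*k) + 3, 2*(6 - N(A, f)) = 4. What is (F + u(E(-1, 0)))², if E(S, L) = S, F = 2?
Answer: 4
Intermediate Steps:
N(A, f) = 4 (N(A, f) = 6 - ½*4 = 6 - 2 = 4)
u(k) = 3 + k² + 4*k (u(k) = (k² + 4*k) + 3 = 3 + k² + 4*k)
(F + u(E(-1, 0)))² = (2 + (3 + (-1)² + 4*(-1)))² = (2 + (3 + 1 - 4))² = (2 + 0)² = 2² = 4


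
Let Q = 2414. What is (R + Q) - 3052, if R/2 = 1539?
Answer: 2440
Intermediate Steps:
R = 3078 (R = 2*1539 = 3078)
(R + Q) - 3052 = (3078 + 2414) - 3052 = 5492 - 3052 = 2440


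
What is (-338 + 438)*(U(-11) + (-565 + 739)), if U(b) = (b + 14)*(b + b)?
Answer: 10800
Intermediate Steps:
U(b) = 2*b*(14 + b) (U(b) = (14 + b)*(2*b) = 2*b*(14 + b))
(-338 + 438)*(U(-11) + (-565 + 739)) = (-338 + 438)*(2*(-11)*(14 - 11) + (-565 + 739)) = 100*(2*(-11)*3 + 174) = 100*(-66 + 174) = 100*108 = 10800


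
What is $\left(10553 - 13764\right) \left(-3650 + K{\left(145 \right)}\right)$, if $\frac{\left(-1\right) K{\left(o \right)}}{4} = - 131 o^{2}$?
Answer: $-35364187950$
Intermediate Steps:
$K{\left(o \right)} = 524 o^{2}$ ($K{\left(o \right)} = - 4 \left(- 131 o^{2}\right) = 524 o^{2}$)
$\left(10553 - 13764\right) \left(-3650 + K{\left(145 \right)}\right) = \left(10553 - 13764\right) \left(-3650 + 524 \cdot 145^{2}\right) = - 3211 \left(-3650 + 524 \cdot 21025\right) = - 3211 \left(-3650 + 11017100\right) = \left(-3211\right) 11013450 = -35364187950$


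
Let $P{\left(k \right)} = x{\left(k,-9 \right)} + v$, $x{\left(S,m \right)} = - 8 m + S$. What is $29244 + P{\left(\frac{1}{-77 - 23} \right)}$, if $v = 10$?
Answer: $\frac{2932599}{100} \approx 29326.0$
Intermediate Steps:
$x{\left(S,m \right)} = S - 8 m$
$P{\left(k \right)} = 82 + k$ ($P{\left(k \right)} = \left(k - -72\right) + 10 = \left(k + 72\right) + 10 = \left(72 + k\right) + 10 = 82 + k$)
$29244 + P{\left(\frac{1}{-77 - 23} \right)} = 29244 + \left(82 + \frac{1}{-77 - 23}\right) = 29244 + \left(82 + \frac{1}{-100}\right) = 29244 + \left(82 - \frac{1}{100}\right) = 29244 + \frac{8199}{100} = \frac{2932599}{100}$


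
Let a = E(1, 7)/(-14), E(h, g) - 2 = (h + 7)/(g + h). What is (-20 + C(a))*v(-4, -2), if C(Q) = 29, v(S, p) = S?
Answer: -36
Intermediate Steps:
E(h, g) = 2 + (7 + h)/(g + h) (E(h, g) = 2 + (h + 7)/(g + h) = 2 + (7 + h)/(g + h))
a = -3/14 (a = ((7 + 2*7 + 3*1)/(7 + 1))/(-14) = ((7 + 14 + 3)/8)*(-1/14) = ((⅛)*24)*(-1/14) = 3*(-1/14) = -3/14 ≈ -0.21429)
(-20 + C(a))*v(-4, -2) = (-20 + 29)*(-4) = 9*(-4) = -36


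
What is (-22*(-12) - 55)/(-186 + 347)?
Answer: 209/161 ≈ 1.2981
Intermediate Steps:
(-22*(-12) - 55)/(-186 + 347) = (264 - 55)/161 = 209*(1/161) = 209/161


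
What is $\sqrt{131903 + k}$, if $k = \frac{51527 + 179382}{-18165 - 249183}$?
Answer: $\frac{11 \sqrt{19478716954995}}{133674} \approx 363.18$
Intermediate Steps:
$k = - \frac{230909}{267348}$ ($k = \frac{230909}{-267348} = 230909 \left(- \frac{1}{267348}\right) = - \frac{230909}{267348} \approx -0.8637$)
$\sqrt{131903 + k} = \sqrt{131903 - \frac{230909}{267348}} = \sqrt{\frac{35263772335}{267348}} = \frac{11 \sqrt{19478716954995}}{133674}$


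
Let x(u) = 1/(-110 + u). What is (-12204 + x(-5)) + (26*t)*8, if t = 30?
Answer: -685861/115 ≈ -5964.0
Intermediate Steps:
(-12204 + x(-5)) + (26*t)*8 = (-12204 + 1/(-110 - 5)) + (26*30)*8 = (-12204 + 1/(-115)) + 780*8 = (-12204 - 1/115) + 6240 = -1403461/115 + 6240 = -685861/115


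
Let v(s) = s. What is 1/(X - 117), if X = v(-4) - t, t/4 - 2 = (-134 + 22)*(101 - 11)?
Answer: 1/40191 ≈ 2.4881e-5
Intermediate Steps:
t = -40312 (t = 8 + 4*((-134 + 22)*(101 - 11)) = 8 + 4*(-112*90) = 8 + 4*(-10080) = 8 - 40320 = -40312)
X = 40308 (X = -4 - 1*(-40312) = -4 + 40312 = 40308)
1/(X - 117) = 1/(40308 - 117) = 1/40191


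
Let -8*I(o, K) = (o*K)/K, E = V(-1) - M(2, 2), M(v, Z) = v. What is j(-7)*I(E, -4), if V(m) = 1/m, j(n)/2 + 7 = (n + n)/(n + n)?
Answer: -9/2 ≈ -4.5000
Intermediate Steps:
j(n) = -12 (j(n) = -14 + 2*((n + n)/(n + n)) = -14 + 2*((2*n)/((2*n))) = -14 + 2*((2*n)*(1/(2*n))) = -14 + 2*1 = -14 + 2 = -12)
E = -3 (E = 1/(-1) - 1*2 = -1 - 2 = -3)
I(o, K) = -o/8 (I(o, K) = -o*K/(8*K) = -K*o/(8*K) = -o/8)
j(-7)*I(E, -4) = -(-3)*(-3)/2 = -12*3/8 = -9/2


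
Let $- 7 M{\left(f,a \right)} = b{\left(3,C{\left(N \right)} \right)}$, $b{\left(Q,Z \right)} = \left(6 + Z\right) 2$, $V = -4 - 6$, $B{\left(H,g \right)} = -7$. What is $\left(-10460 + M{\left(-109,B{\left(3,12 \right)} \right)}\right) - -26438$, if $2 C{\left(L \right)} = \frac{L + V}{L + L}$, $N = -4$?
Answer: $\frac{447329}{28} \approx 15976.0$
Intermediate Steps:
$V = -10$ ($V = -4 - 6 = -10$)
$C{\left(L \right)} = \frac{-10 + L}{4 L}$ ($C{\left(L \right)} = \frac{\left(L - 10\right) \frac{1}{L + L}}{2} = \frac{\left(-10 + L\right) \frac{1}{2 L}}{2} = \frac{\frac{1}{2} \frac{1}{L} \left(-10 + L\right)}{2} = \frac{-10 + L}{4 L}$)
$b{\left(Q,Z \right)} = 12 + 2 Z$
$M{\left(f,a \right)} = - \frac{55}{28}$ ($M{\left(f,a \right)} = - \frac{12 + 2 \frac{-10 - 4}{4 \left(-4\right)}}{7} = - \frac{12 + 2 \cdot \frac{1}{4} \left(- \frac{1}{4}\right) \left(-14\right)}{7} = - \frac{12 + 2 \cdot \frac{7}{8}}{7} = - \frac{12 + \frac{7}{4}}{7} = \left(- \frac{1}{7}\right) \frac{55}{4} = - \frac{55}{28}$)
$\left(-10460 + M{\left(-109,B{\left(3,12 \right)} \right)}\right) - -26438 = \left(-10460 - \frac{55}{28}\right) - -26438 = - \frac{292935}{28} + 26438 = \frac{447329}{28}$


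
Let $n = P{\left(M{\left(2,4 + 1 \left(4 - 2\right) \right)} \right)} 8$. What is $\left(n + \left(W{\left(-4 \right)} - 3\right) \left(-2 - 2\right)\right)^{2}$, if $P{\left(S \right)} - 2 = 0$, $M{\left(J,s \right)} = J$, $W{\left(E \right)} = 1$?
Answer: $576$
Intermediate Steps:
$P{\left(S \right)} = 2$ ($P{\left(S \right)} = 2 + 0 = 2$)
$n = 16$ ($n = 2 \cdot 8 = 16$)
$\left(n + \left(W{\left(-4 \right)} - 3\right) \left(-2 - 2\right)\right)^{2} = \left(16 + \left(1 - 3\right) \left(-2 - 2\right)\right)^{2} = \left(16 - -8\right)^{2} = \left(16 + 8\right)^{2} = 24^{2} = 576$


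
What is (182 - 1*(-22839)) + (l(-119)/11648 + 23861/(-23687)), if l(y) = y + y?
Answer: 453668036233/19707584 ≈ 23020.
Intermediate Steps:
l(y) = 2*y
(182 - 1*(-22839)) + (l(-119)/11648 + 23861/(-23687)) = (182 - 1*(-22839)) + ((2*(-119))/11648 + 23861/(-23687)) = (182 + 22839) + (-238*1/11648 + 23861*(-1/23687)) = 23021 + (-17/832 - 23861/23687) = 23021 - 20255031/19707584 = 453668036233/19707584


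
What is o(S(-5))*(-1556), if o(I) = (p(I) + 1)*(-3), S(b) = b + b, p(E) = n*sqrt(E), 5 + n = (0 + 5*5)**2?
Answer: 4668 + 2894160*I*sqrt(10) ≈ 4668.0 + 9.1521e+6*I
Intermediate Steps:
n = 620 (n = -5 + (0 + 5*5)**2 = -5 + (0 + 25)**2 = -5 + 25**2 = -5 + 625 = 620)
p(E) = 620*sqrt(E)
S(b) = 2*b
o(I) = -3 - 1860*sqrt(I) (o(I) = (620*sqrt(I) + 1)*(-3) = (1 + 620*sqrt(I))*(-3) = -3 - 1860*sqrt(I))
o(S(-5))*(-1556) = (-3 - 1860*I*sqrt(10))*(-1556) = 4668 + 2894160*I*sqrt(10)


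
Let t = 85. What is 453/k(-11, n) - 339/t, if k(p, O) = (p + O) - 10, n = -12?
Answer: -16564/935 ≈ -17.716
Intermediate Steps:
k(p, O) = -10 + O + p (k(p, O) = (O + p) - 10 = -10 + O + p)
453/k(-11, n) - 339/t = 453/(-10 - 12 - 11) - 339/85 = 453/(-33) - 339*1/85 = 453*(-1/33) - 339/85 = -151/11 - 339/85 = -16564/935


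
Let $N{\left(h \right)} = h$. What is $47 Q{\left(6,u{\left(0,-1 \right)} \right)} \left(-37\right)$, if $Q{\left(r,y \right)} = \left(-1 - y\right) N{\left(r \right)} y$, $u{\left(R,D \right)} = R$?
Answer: $0$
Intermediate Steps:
$Q{\left(r,y \right)} = r y \left(-1 - y\right)$ ($Q{\left(r,y \right)} = \left(-1 - y\right) r y = r \left(-1 - y\right) y = r y \left(-1 - y\right)$)
$47 Q{\left(6,u{\left(0,-1 \right)} \right)} \left(-37\right) = 47 \left(\left(-1\right) 6 \cdot 0 \left(1 + 0\right)\right) \left(-37\right) = 47 \left(\left(-1\right) 6 \cdot 0 \cdot 1\right) \left(-37\right) = 47 \cdot 0 \left(-37\right) = 0 \left(-37\right) = 0$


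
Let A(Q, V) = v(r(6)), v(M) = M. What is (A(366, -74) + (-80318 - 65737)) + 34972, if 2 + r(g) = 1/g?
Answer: -666509/6 ≈ -1.1108e+5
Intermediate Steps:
r(g) = -2 + 1/g
A(Q, V) = -11/6 (A(Q, V) = -2 + 1/6 = -2 + ⅙ = -11/6)
(A(366, -74) + (-80318 - 65737)) + 34972 = (-11/6 + (-80318 - 65737)) + 34972 = (-11/6 - 146055) + 34972 = -876341/6 + 34972 = -666509/6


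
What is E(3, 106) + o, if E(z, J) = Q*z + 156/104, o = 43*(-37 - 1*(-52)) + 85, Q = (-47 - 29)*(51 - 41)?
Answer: -3097/2 ≈ -1548.5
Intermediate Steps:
Q = -760 (Q = -76*10 = -760)
o = 730 (o = 43*(-37 + 52) + 85 = 43*15 + 85 = 645 + 85 = 730)
E(z, J) = 3/2 - 760*z (E(z, J) = -760*z + 156/104 = -760*z + 156*(1/104) = -760*z + 3/2 = 3/2 - 760*z)
E(3, 106) + o = (3/2 - 760*3) + 730 = (3/2 - 2280) + 730 = -4557/2 + 730 = -3097/2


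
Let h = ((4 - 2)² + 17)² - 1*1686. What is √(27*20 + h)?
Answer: I*√705 ≈ 26.552*I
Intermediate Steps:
h = -1245 (h = (2² + 17)² - 1686 = (4 + 17)² - 1686 = 21² - 1686 = 441 - 1686 = -1245)
√(27*20 + h) = √(27*20 - 1245) = √(540 - 1245) = √(-705) = I*√705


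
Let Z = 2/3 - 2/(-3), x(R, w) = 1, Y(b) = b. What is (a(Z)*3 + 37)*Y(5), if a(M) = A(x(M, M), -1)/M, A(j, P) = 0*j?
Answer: 185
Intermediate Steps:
Z = 4/3 (Z = 2*(⅓) - 2*(-⅓) = ⅔ + ⅔ = 4/3 ≈ 1.3333)
A(j, P) = 0
a(M) = 0 (a(M) = 0/M = 0)
(a(Z)*3 + 37)*Y(5) = (0*3 + 37)*5 = (0 + 37)*5 = 37*5 = 185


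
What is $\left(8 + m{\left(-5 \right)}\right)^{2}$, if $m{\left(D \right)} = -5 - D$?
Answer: $64$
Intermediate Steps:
$\left(8 + m{\left(-5 \right)}\right)^{2} = \left(8 - 0\right)^{2} = \left(8 + \left(-5 + 5\right)\right)^{2} = \left(8 + 0\right)^{2} = 8^{2} = 64$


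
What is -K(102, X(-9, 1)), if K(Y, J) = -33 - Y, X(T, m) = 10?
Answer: 135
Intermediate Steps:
-K(102, X(-9, 1)) = -(-33 - 1*102) = -(-33 - 102) = -1*(-135) = 135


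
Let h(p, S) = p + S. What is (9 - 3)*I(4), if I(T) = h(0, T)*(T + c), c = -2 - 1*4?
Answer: -48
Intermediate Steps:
h(p, S) = S + p
c = -6 (c = -2 - 4 = -6)
I(T) = T*(-6 + T) (I(T) = (T + 0)*(T - 6) = T*(-6 + T))
(9 - 3)*I(4) = (9 - 3)*(4*(-6 + 4)) = 6*(4*(-2)) = 6*(-8) = -48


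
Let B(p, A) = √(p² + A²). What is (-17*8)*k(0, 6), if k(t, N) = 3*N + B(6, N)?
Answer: -2448 - 816*√2 ≈ -3602.0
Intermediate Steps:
B(p, A) = √(A² + p²)
k(t, N) = √(36 + N²) + 3*N (k(t, N) = 3*N + √(N² + 6²) = 3*N + √(N² + 36) = 3*N + √(36 + N²) = √(36 + N²) + 3*N)
(-17*8)*k(0, 6) = (-17*8)*(√(36 + 6²) + 3*6) = -136*(√(36 + 36) + 18) = -136*(√72 + 18) = -136*(6*√2 + 18) = -136*(18 + 6*√2) = -2448 - 816*√2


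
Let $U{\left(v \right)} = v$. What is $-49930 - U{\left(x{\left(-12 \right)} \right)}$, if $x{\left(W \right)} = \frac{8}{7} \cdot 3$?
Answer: $- \frac{349534}{7} \approx -49933.0$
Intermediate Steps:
$x{\left(W \right)} = \frac{24}{7}$ ($x{\left(W \right)} = 8 \cdot \frac{1}{7} \cdot 3 = \frac{8}{7} \cdot 3 = \frac{24}{7}$)
$-49930 - U{\left(x{\left(-12 \right)} \right)} = -49930 - \frac{24}{7} = - \frac{349534}{7}$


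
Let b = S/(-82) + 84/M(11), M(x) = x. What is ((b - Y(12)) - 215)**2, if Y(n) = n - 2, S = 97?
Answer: 38859842641/813604 ≈ 47763.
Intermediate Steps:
Y(n) = -2 + n
b = 5821/902 (b = 97/(-82) + 84/11 = 97*(-1/82) + 84*(1/11) = -97/82 + 84/11 = 5821/902 ≈ 6.4534)
((b - Y(12)) - 215)**2 = ((5821/902 - (-2 + 12)) - 215)**2 = ((5821/902 - 1*10) - 215)**2 = ((5821/902 - 10) - 215)**2 = (-3199/902 - 215)**2 = (-197129/902)**2 = 38859842641/813604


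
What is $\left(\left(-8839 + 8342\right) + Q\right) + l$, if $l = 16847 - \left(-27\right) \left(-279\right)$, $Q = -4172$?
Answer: $4645$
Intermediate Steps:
$l = 9314$ ($l = 16847 - 7533 = 9314$)
$\left(\left(-8839 + 8342\right) + Q\right) + l = \left(\left(-8839 + 8342\right) - 4172\right) + 9314 = \left(-497 - 4172\right) + 9314 = -4669 + 9314 = 4645$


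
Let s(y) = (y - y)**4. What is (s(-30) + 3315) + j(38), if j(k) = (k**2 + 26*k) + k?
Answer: 5785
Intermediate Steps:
j(k) = k**2 + 27*k
s(y) = 0 (s(y) = 0**4 = 0)
(s(-30) + 3315) + j(38) = (0 + 3315) + 38*(27 + 38) = 3315 + 38*65 = 3315 + 2470 = 5785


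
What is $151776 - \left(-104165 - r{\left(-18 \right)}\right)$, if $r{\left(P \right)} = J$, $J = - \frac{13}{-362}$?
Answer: $\frac{92650655}{362} \approx 2.5594 \cdot 10^{5}$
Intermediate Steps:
$J = \frac{13}{362}$ ($J = \left(-13\right) \left(- \frac{1}{362}\right) = \frac{13}{362} \approx 0.035912$)
$r{\left(P \right)} = \frac{13}{362}$
$151776 - \left(-104165 - r{\left(-18 \right)}\right) = 151776 - \left(-104165 - \frac{13}{362}\right) = 151776 - - \frac{37707743}{362} = 151776 + \frac{37707743}{362} = \frac{92650655}{362}$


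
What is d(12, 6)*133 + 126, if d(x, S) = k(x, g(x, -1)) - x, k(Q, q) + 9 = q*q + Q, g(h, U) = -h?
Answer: 18081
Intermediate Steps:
k(Q, q) = -9 + Q + q² (k(Q, q) = -9 + (q*q + Q) = -9 + (q² + Q) = -9 + (Q + q²) = -9 + Q + q²)
d(x, S) = -9 + x² (d(x, S) = (-9 + x + (-x)²) - x = (-9 + x + x²) - x = -9 + x²)
d(12, 6)*133 + 126 = (-9 + 12²)*133 + 126 = (-9 + 144)*133 + 126 = 135*133 + 126 = 17955 + 126 = 18081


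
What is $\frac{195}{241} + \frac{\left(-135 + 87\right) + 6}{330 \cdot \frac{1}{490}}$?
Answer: $- \frac{163181}{2651} \approx -61.555$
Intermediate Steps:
$\frac{195}{241} + \frac{\left(-135 + 87\right) + 6}{330 \cdot \frac{1}{490}} = 195 \cdot \frac{1}{241} + \frac{-48 + 6}{330 \cdot \frac{1}{490}} = \frac{195}{241} - \frac{42}{\frac{33}{49}} = \frac{195}{241} - \frac{686}{11} = - \frac{163181}{2651}$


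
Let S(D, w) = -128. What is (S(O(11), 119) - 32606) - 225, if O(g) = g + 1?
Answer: -32959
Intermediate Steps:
O(g) = 1 + g
(S(O(11), 119) - 32606) - 225 = (-128 - 32606) - 225 = -32734 - 225 = -32959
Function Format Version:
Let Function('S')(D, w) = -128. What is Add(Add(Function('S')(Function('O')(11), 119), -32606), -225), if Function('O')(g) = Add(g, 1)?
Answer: -32959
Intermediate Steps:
Function('O')(g) = Add(1, g)
Add(Add(Function('S')(Function('O')(11), 119), -32606), -225) = Add(Add(-128, -32606), -225) = Add(-32734, -225) = -32959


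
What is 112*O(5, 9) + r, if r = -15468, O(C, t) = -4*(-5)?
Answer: -13228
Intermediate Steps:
O(C, t) = 20
112*O(5, 9) + r = 112*20 - 15468 = 2240 - 15468 = -13228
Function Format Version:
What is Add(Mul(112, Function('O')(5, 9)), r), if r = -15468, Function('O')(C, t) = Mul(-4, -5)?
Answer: -13228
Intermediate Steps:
Function('O')(C, t) = 20
Add(Mul(112, Function('O')(5, 9)), r) = Add(Mul(112, 20), -15468) = Add(2240, -15468) = -13228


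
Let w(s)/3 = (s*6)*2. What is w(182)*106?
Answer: 694512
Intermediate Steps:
w(s) = 36*s (w(s) = 3*((s*6)*2) = 3*((6*s)*2) = 3*(12*s) = 36*s)
w(182)*106 = (36*182)*106 = 6552*106 = 694512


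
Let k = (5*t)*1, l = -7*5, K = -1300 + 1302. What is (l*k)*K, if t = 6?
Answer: -2100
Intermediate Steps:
K = 2
l = -35
k = 30 (k = (5*6)*1 = 30*1 = 30)
(l*k)*K = -35*30*2 = -1050*2 = -2100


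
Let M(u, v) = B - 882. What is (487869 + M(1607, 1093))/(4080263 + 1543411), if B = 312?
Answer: 162433/1874558 ≈ 0.086651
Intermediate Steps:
M(u, v) = -570 (M(u, v) = 312 - 882 = -570)
(487869 + M(1607, 1093))/(4080263 + 1543411) = (487869 - 570)/(4080263 + 1543411) = 487299/5623674 = 487299*(1/5623674) = 162433/1874558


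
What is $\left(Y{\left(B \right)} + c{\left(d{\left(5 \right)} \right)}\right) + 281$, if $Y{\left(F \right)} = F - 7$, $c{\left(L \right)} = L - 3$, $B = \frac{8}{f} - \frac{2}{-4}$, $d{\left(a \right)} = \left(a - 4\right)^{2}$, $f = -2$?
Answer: $\frac{537}{2} \approx 268.5$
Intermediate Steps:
$d{\left(a \right)} = \left(-4 + a\right)^{2}$
$B = - \frac{7}{2}$ ($B = \frac{8}{-2} - \frac{2}{-4} = 8 \left(- \frac{1}{2}\right) - - \frac{1}{2} = -4 + \frac{1}{2} = - \frac{7}{2} \approx -3.5$)
$c{\left(L \right)} = -3 + L$
$Y{\left(F \right)} = -7 + F$ ($Y{\left(F \right)} = F - 7 = -7 + F$)
$\left(Y{\left(B \right)} + c{\left(d{\left(5 \right)} \right)}\right) + 281 = \left(\left(-7 - \frac{7}{2}\right) - \left(3 - \left(-4 + 5\right)^{2}\right)\right) + 281 = \left(- \frac{21}{2} - \left(3 - 1^{2}\right)\right) + 281 = \left(- \frac{21}{2} + \left(-3 + 1\right)\right) + 281 = \left(- \frac{21}{2} - 2\right) + 281 = - \frac{25}{2} + 281 = \frac{537}{2}$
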